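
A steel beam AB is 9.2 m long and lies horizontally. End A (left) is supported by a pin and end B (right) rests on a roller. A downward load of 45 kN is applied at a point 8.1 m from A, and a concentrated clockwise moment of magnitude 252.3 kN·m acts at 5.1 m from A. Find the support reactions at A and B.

Moments about A: B_y·9.2 − 45·8.1 − 252.3 = 0 → B_y = 616.8/9.2 = 67.0435 ≈ 67.04 kN.
ΣF_y = 0: A_y + 67.0435 − 45 = 0 → A_y = -22.04 kN.
ΣF_x = 0: no horizontal applied forces, so A_x = 0.

A_x = 0, A_y = -22.04 kN, B_y = 67.04 kN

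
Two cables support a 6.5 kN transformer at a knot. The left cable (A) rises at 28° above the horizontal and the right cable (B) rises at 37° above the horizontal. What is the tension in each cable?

ΣF_x = 0: −T_A·cos28° + T_B·cos37° = 0 → T_B = 1.10557·T_A.
ΣF_y = 0: T_A·sin28° + T_B·sin37° = 6.5.
Substitute: T_A·(0.469472 + 1.10557·0.601815) = 6.5 → T_A = 5.72778 ≈ 5.728 kN.
Then T_B = 1.10557 × 5.72778 = 6.332 kN.

T_A = 5.728 kN, T_B = 6.332 kN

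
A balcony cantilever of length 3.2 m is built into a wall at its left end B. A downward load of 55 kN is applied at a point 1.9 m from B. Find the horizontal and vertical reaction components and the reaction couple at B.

ΣF_x = 0: B_x = 0.
ΣF_y = 0: B_y − 55 = 0 → B_y = 55.00 kN.
ΣM about B: M_B − 55·1.9 = 0 → M_B = 104.5 kN·m.

B_x = 0, B_y = 55.00 kN, M_B = 104.5 kN·m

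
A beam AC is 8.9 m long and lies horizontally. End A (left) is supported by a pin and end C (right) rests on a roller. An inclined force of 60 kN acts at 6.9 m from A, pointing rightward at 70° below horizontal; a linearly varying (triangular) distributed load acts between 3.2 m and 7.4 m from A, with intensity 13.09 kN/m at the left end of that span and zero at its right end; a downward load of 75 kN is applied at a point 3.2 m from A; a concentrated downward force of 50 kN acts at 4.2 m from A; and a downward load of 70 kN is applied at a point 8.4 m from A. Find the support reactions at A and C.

A_x = -20.52 kN, A_y = 104.3 kN, C_y = 174.5 kN

Resultant of the triangular load: ½ × 13.09 × 4.2 = 27.489 kN, acting at 4.6 m from A (one-third of the span from the peak).
ΣM about A: C_y·8.9 − 60·sin70°·6.9 − (½·13.09·4.2)·4.6 − 75·3.2 − 50·4.2 − 70·8.4 = 0 → C_y = 1553.48/8.9 = 174.548 ≈ 174.5 kN.
ΣF_y = 0: A_y + 174.548 − 60·sin70° − ½·13.09·4.2 − 75 − 50 − 70 = 0 → A_y = 104.3 kN.
ΣF_x = 0: A_x + 60·cos70° = 0 → A_x = -20.52 kN.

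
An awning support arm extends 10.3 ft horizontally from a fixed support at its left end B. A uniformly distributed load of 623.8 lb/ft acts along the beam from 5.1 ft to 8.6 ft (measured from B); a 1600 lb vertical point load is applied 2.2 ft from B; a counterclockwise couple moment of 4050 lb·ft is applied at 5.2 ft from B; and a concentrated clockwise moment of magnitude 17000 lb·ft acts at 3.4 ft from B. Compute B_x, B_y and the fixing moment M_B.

Resultant of the distributed load: 623.8 × 3.5 = 2183.3 lb at 6.85 ft from B.
ΣF_x = 0: B_x = 0.
ΣF_y = 0: B_y − 623.8·3.5 − 1600 = 0 → B_y = 3783 lb.
ΣM about B: M_B − (623.8·3.5)·6.85 − 1600·2.2 + 4050 − 17000 = 0 → M_B = 31430 lb·ft.

B_x = 0, B_y = 3783 lb, M_B = 31430 lb·ft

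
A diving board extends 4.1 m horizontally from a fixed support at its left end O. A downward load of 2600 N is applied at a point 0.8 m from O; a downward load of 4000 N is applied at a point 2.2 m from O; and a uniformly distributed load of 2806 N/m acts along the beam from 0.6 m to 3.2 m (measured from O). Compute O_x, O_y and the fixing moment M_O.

Resultant of the distributed load: 2806 × 2.6 = 7295.6 N at 1.9 m from O.
ΣF_x = 0: O_x = 0.
ΣF_y = 0: O_y − 2600 − 4000 − 2806·2.6 = 0 → O_y = 13900 N.
ΣM about O: M_O − 2600·0.8 − 4000·2.2 − (2806·2.6)·1.9 = 0 → M_O = 24740 N·m.

O_x = 0, O_y = 13900 N, M_O = 24740 N·m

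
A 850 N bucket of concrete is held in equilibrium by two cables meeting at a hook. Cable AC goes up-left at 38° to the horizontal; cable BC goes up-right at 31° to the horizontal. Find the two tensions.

T_AC = 780.4 N, T_BC = 717.5 N

ΣF_x = 0: −T_AC·cos38° + T_BC·cos31° = 0 → T_BC = 0.91932·T_AC.
ΣF_y = 0: T_AC·sin38° + T_BC·sin31° = 850.
Substitute: T_AC·(0.615661 + 0.91932·0.515038) = 850 → T_AC = 780.428 ≈ 780.4 N.
Then T_BC = 0.91932 × 780.428 = 717.5 N.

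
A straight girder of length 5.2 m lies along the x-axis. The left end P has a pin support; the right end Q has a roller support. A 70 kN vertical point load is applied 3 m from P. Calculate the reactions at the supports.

P_x = 0, P_y = 29.62 kN, Q_y = 40.38 kN

Taking moments about P: Q_y·5.2 − 70·3 = 0 → Q_y = 210/5.2 = 40.3846 ≈ 40.38 kN.
ΣF_y = 0: P_y + 40.3846 − 70 = 0 → P_y = 29.62 kN.
ΣF_x = 0: no horizontal applied forces, so P_x = 0.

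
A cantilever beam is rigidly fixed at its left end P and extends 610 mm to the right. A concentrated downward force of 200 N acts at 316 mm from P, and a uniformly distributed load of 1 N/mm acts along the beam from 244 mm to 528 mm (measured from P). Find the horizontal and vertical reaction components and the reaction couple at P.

P_x = 0, P_y = 484.0 N, M_P = 172800 N·mm

Resultant of the distributed load: 1 × 284 = 284 N at 386 mm from P.
ΣF_x = 0: P_x = 0.
ΣF_y = 0: P_y − 200 − 1·284 = 0 → P_y = 484.0 N.
ΣM about P: M_P − 200·316 − (1·284)·386 = 0 → M_P = 172800 N·mm.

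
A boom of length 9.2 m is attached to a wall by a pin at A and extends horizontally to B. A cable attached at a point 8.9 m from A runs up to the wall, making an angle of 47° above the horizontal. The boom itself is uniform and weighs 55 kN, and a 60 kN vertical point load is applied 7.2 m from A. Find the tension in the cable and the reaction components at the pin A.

ΣM about A: T·sin47°·8.9 − 55·4.6 − 60·7.2 = 0 → T = 685/(8.9·0.731354) = 105.238 ≈ 105.2 kN.
ΣF_x = 0: A_x − T·cos47° = 0 → A_x = 105.238 × 0.681998 = 71.77 kN.
ΣF_y = 0: A_y + T·sin47° − 55 − 60 = 0 → A_y = 115 − 105.238 × 0.731354 = 38.03 kN.

T = 105.2 kN, A_x = 71.77 kN, A_y = 38.03 kN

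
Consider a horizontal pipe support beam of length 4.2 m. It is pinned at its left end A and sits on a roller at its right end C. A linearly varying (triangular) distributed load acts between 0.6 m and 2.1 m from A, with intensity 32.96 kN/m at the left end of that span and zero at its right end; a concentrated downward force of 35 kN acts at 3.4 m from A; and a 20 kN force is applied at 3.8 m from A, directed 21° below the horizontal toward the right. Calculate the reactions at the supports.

Resultant of the triangular load: ½ × 32.96 × 1.5 = 24.72 kN, acting at 1.1 m from A (one-third of the span from the peak).
Taking moments about A: C_y·4.2 − (½·32.96·1.5)·1.1 − 35·3.4 − 20·sin21°·3.8 = 0 → C_y = 173.428/4.2 = 41.2924 ≈ 41.29 kN.
ΣF_y = 0: A_y + 41.2924 − ½·32.96·1.5 − 35 − 20·sin21° = 0 → A_y = 25.59 kN.
ΣF_x = 0: A_x + 20·cos21° = 0 → A_x = -18.67 kN.

A_x = -18.67 kN, A_y = 25.59 kN, C_y = 41.29 kN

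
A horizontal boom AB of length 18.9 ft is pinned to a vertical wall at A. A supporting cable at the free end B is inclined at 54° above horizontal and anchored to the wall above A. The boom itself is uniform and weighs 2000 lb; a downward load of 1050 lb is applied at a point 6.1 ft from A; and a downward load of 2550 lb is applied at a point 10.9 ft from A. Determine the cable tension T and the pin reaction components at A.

T = 3473 lb, A_x = 2041 lb, A_y = 2790 lb

ΣM about A: T·sin54°·18.9 − 2000·9.45 − 1050·6.1 − 2550·10.9 = 0 → T = 53100/(18.9·0.809017) = 3472.76 ≈ 3473 lb.
ΣF_x = 0: A_x − T·cos54° = 0 → A_x = 3472.76 × 0.587785 = 2041 lb.
ΣF_y = 0: A_y + T·sin54° − 2000 − 1050 − 2550 = 0 → A_y = 5600 − 3472.76 × 0.809017 = 2790 lb.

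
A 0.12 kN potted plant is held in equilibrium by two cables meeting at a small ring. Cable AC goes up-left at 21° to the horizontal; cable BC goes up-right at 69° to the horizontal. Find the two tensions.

T_AC = 0.04300 kN, T_BC = 0.1120 kN

ΣF_x = 0: −T_AC·cos21° + T_BC·cos69° = 0 → T_BC = 2.60509·T_AC.
ΣF_y = 0: T_AC·sin21° + T_BC·sin69° = 0.12.
Substitute: T_AC·(0.358368 + 2.60509·0.93358) = 0.12 → T_AC = 0.0430042 ≈ 0.04300 kN.
Then T_BC = 2.60509 × 0.0430042 = 0.1120 kN.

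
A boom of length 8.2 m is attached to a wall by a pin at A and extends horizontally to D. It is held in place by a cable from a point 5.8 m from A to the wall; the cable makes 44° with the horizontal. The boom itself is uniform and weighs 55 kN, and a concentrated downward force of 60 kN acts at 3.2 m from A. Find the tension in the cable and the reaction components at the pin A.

ΣM about A: T·sin44°·5.8 − 55·4.1 − 60·3.2 = 0 → T = 417.5/(5.8·0.694658) = 103.623 ≈ 103.6 kN.
ΣF_x = 0: A_x − T·cos44° = 0 → A_x = 103.623 × 0.71934 = 74.54 kN.
ΣF_y = 0: A_y + T·sin44° − 55 − 60 = 0 → A_y = 115 − 103.623 × 0.694658 = 43.02 kN.

T = 103.6 kN, A_x = 74.54 kN, A_y = 43.02 kN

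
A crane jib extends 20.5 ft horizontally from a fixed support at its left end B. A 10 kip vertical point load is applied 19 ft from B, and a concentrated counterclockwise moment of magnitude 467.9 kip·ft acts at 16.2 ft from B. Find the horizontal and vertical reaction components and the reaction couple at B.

B_x = 0, B_y = 10.00 kip, M_B = -277.9 kip·ft

ΣF_x = 0: B_x = 0.
ΣF_y = 0: B_y − 10 = 0 → B_y = 10.00 kip.
ΣM about B: M_B − 10·19 + 467.9 = 0 → M_B = -277.9 kip·ft.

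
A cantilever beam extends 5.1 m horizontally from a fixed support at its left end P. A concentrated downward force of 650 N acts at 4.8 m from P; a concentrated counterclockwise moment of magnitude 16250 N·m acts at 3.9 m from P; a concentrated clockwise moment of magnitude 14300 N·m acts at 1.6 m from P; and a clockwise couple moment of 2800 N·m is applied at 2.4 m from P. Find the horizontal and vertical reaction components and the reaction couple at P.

P_x = 0, P_y = 650.0 N, M_P = 3970 N·m

ΣF_x = 0: P_x = 0.
ΣF_y = 0: P_y − 650 = 0 → P_y = 650.0 N.
ΣM about P: M_P − 650·4.8 + 16250 − 14300 − 2800 = 0 → M_P = 3970 N·m.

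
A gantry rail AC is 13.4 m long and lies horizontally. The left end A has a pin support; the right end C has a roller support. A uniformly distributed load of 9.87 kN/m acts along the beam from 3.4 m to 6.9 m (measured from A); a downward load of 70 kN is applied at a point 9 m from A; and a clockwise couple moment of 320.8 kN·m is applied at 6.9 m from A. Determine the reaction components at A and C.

Resultant of the distributed load: 9.87 × 3.5 = 34.545 kN at 5.15 m from A.
ΣM about A: C_y·13.4 − (9.87·3.5)·5.15 − 70·9 − 320.8 = 0 → C_y = 1128.70675/13.4 = 84.2318 ≈ 84.23 kN.
ΣF_y = 0: A_y + 84.2318 − 9.87·3.5 − 70 = 0 → A_y = 20.31 kN.
ΣF_x = 0: no horizontal applied forces, so A_x = 0.

A_x = 0, A_y = 20.31 kN, C_y = 84.23 kN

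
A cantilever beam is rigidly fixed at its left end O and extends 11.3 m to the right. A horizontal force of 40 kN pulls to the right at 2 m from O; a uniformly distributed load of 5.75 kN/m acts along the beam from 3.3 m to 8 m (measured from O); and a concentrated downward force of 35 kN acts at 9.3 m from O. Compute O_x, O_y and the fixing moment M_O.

Resultant of the distributed load: 5.75 × 4.7 = 27.025 kN at 5.65 m from O.
ΣF_x = 0: O_x + 40 = 0 → O_x = -40.00 kN.
ΣF_y = 0: O_y − 5.75·4.7 − 35 = 0 → O_y = 62.03 kN.
ΣM about O: M_O − (5.75·4.7)·5.65 − 35·9.3 = 0 → M_O = 478.2 kN·m.

O_x = -40.00 kN, O_y = 62.03 kN, M_O = 478.2 kN·m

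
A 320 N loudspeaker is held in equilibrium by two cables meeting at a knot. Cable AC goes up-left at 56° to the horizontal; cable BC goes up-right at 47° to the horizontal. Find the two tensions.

T_AC = 224.0 N, T_BC = 183.6 N

ΣF_x = 0: −T_AC·cos56° + T_BC·cos47° = 0 → T_BC = 0.819933·T_AC.
ΣF_y = 0: T_AC·sin56° + T_BC·sin47° = 320.
Substitute: T_AC·(0.829038 + 0.819933·0.731354) = 320 → T_AC = 223.98 ≈ 224.0 N.
Then T_BC = 0.819933 × 223.98 = 183.6 N.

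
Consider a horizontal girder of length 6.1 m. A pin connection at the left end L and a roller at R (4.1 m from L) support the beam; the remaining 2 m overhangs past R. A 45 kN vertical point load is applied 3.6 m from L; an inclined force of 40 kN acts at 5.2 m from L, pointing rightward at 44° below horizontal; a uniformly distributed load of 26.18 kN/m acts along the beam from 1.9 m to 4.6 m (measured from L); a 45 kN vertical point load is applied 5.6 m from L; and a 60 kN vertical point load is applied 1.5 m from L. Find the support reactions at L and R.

L_x = -28.77 kN, L_y = 34.27 kN, R_y = 214.2 kN

Resultant of the distributed load: 26.18 × 2.7 = 70.686 kN at 3.25 m from L.
Taking moments about L: R_y·4.1 − 45·3.6 − 40·sin44°·5.2 − (26.18·2.7)·3.25 − 45·5.6 − 60·1.5 = 0 → R_y = 878.218/4.1 = 214.2 kN.
ΣF_y = 0: L_y + 214.2 − 45 − 40·sin44° − 26.18·2.7 − 45 − 60 = 0 → L_y = 34.27 kN.
ΣF_x = 0: L_x + 40·cos44° = 0 → L_x = -28.77 kN.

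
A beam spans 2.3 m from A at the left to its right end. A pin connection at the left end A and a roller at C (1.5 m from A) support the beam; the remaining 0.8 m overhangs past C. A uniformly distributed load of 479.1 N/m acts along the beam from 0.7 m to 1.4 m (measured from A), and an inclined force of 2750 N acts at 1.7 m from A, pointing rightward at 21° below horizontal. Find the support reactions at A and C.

A_x = -2567 N, A_y = -30.79 N, C_y = 1352 N

Resultant of the distributed load: 479.1 × 0.7 = 335.37 N at 1.05 m from A.
Moments about A: C_y·1.5 − (479.1·0.7)·1.05 − 2750·sin21°·1.7 = 0 → C_y = 2027.51/1.5 = 1351.67 ≈ 1352 N.
ΣF_y = 0: A_y + 1351.67 − 479.1·0.7 − 2750·sin21° = 0 → A_y = -30.79 N.
ΣF_x = 0: A_x + 2750·cos21° = 0 → A_x = -2567 N.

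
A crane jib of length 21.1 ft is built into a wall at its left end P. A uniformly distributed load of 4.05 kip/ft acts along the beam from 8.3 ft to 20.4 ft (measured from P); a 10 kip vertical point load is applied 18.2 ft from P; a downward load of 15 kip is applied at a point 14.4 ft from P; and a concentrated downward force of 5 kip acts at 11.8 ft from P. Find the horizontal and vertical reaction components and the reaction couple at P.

Resultant of the distributed load: 4.05 × 12.1 = 49.005 kip at 14.35 ft from P.
ΣF_x = 0: P_x = 0.
ΣF_y = 0: P_y − 4.05·12.1 − 10 − 15 − 5 = 0 → P_y = 79.00 kip.
ΣM about P: M_P − (4.05·12.1)·14.35 − 10·18.2 − 15·14.4 − 5·11.8 = 0 → M_P = 1160 kip·ft.

P_x = 0, P_y = 79.00 kip, M_P = 1160 kip·ft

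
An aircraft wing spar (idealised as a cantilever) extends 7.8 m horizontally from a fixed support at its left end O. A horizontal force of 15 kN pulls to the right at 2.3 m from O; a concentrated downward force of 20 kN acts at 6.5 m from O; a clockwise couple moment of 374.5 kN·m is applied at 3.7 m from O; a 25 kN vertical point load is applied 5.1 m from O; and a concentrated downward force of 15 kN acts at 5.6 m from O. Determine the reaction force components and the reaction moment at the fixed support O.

ΣF_x = 0: O_x + 15 = 0 → O_x = -15.00 kN.
ΣF_y = 0: O_y − 20 − 25 − 15 = 0 → O_y = 60.00 kN.
ΣM about O: M_O − 20·6.5 − 374.5 − 25·5.1 − 15·5.6 = 0 → M_O = 716.0 kN·m.

O_x = -15.00 kN, O_y = 60.00 kN, M_O = 716.0 kN·m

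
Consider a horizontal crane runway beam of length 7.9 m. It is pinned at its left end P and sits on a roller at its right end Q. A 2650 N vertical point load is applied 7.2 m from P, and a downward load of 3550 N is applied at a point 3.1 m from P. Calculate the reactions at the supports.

P_x = 0, P_y = 2392 N, Q_y = 3808 N

Moments about P: Q_y·7.9 − 2650·7.2 − 3550·3.1 = 0 → Q_y = 30085/7.9 = 3808.23 ≈ 3808 N.
ΣF_y = 0: P_y + 3808.23 − 2650 − 3550 = 0 → P_y = 2392 N.
ΣF_x = 0: no horizontal applied forces, so P_x = 0.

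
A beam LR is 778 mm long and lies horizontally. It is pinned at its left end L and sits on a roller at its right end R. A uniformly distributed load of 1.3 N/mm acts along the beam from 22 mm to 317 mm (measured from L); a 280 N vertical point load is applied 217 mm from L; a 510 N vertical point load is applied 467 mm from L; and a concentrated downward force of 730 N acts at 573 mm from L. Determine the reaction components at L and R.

Resultant of the distributed load: 1.3 × 295 = 383.5 N at 169.5 mm from L.
ΣM about L: R_y·778 − (1.3·295)·169.5 − 280·217 − 510·467 − 730·573 = 0 → R_y = 782223.25/778 = 1005.43 ≈ 1005 N.
ΣF_y = 0: L_y + 1005.43 − 1.3·295 − 280 − 510 − 730 = 0 → L_y = 898.1 N.
ΣF_x = 0: no horizontal applied forces, so L_x = 0.

L_x = 0, L_y = 898.1 N, R_y = 1005 N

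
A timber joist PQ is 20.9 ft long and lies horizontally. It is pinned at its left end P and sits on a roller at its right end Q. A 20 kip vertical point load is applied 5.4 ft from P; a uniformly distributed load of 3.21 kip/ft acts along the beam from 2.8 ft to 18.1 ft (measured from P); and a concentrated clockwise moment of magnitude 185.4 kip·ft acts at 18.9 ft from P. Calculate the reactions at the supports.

P_x = 0, P_y = 30.52 kip, Q_y = 38.59 kip

Resultant of the distributed load: 3.21 × 15.3 = 49.113 kip at 10.45 ft from P.
ΣM about P: Q_y·20.9 − 20·5.4 − (3.21·15.3)·10.45 − 185.4 = 0 → Q_y = 806.63085/20.9 = 38.5948 ≈ 38.59 kip.
ΣF_y = 0: P_y + 38.5948 − 20 − 3.21·15.3 = 0 → P_y = 30.52 kip.
ΣF_x = 0: no horizontal applied forces, so P_x = 0.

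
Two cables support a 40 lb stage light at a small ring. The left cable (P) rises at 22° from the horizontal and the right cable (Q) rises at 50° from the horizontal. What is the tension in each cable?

T_P = 27.03 lb, T_Q = 39.00 lb

ΣF_x = 0: −T_P·cos22° + T_Q·cos50° = 0 → T_Q = 1.44244·T_P.
ΣF_y = 0: T_P·sin22° + T_Q·sin50° = 40.
Substitute: T_P·(0.374607 + 1.44244·0.766044) = 40 → T_P = 27.0347 ≈ 27.03 lb.
Then T_Q = 1.44244 × 27.0347 = 39.00 lb.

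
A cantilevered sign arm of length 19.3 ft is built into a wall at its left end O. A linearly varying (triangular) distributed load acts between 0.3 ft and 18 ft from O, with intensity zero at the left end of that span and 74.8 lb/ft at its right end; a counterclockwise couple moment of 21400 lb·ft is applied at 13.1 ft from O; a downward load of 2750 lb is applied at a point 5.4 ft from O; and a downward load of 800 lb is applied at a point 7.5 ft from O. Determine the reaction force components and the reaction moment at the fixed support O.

O_x = 0, O_y = 4212 lb, M_O = 7460 lb·ft

Resultant of the triangular load: ½ × 74.8 × 17.7 = 661.98 lb, acting at 12.1 ft from O (one-third of the span from the peak).
ΣF_x = 0: O_x = 0.
ΣF_y = 0: O_y − ½·74.8·17.7 − 2750 − 800 = 0 → O_y = 4212 lb.
ΣM about O: M_O − (½·74.8·17.7)·12.1 + 21400 − 2750·5.4 − 800·7.5 = 0 → M_O = 7460 lb·ft.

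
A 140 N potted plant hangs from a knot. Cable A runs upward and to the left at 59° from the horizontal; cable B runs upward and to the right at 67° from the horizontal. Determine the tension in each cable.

T_A = 67.62 N, T_B = 89.13 N

ΣF_x = 0: −T_A·cos59° + T_B·cos67° = 0 → T_B = 1.31814·T_A.
ΣF_y = 0: T_A·sin59° + T_B·sin67° = 140.
Substitute: T_A·(0.857167 + 1.31814·0.920505) = 140 → T_A = 67.6158 ≈ 67.62 N.
Then T_B = 1.31814 × 67.6158 = 89.13 N.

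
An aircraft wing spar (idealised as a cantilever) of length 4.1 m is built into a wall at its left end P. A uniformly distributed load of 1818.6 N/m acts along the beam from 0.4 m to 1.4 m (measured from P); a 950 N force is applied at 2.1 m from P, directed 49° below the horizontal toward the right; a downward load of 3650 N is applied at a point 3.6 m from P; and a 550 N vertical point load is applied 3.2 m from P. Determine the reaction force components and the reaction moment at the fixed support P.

Resultant of the distributed load: 1818.6 × 1 = 1818.6 N at 0.9 m from P.
ΣF_x = 0: P_x + 950·cos49° = 0 → P_x = -623.3 N.
ΣF_y = 0: P_y − 1818.6·1 − 950·sin49° − 3650 − 550 = 0 → P_y = 6736 N.
ΣM about P: M_P − (1818.6·1)·0.9 − 950·sin49°·2.1 − 3650·3.6 − 550·3.2 = 0 → M_P = 18040 N·m.

P_x = -623.3 N, P_y = 6736 N, M_P = 18040 N·m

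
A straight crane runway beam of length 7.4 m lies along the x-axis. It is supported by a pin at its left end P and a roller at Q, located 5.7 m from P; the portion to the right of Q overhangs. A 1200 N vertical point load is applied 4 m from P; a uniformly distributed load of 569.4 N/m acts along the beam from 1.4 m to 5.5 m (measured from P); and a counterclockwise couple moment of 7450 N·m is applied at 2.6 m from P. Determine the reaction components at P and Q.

Resultant of the distributed load: 569.4 × 4.1 = 2334.54 N at 3.45 m from P.
Taking moments about P: Q_y·5.7 − 1200·4 − (569.4·4.1)·3.45 + 7450 = 0 → Q_y = 5404.163/5.7 = 948.099 ≈ 948.1 N.
ΣF_y = 0: P_y + 948.099 − 1200 − 569.4·4.1 = 0 → P_y = 2586 N.
ΣF_x = 0: no horizontal applied forces, so P_x = 0.

P_x = 0, P_y = 2586 N, Q_y = 948.1 N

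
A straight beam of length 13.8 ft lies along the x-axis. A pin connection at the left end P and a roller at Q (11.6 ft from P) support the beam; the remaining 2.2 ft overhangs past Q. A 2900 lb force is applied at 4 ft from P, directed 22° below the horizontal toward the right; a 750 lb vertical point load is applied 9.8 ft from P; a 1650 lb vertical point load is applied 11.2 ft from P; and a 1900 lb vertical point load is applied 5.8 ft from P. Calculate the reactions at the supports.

P_x = -2689 lb, P_y = 1835 lb, Q_y = 3551 lb

Moments about P: Q_y·11.6 − 2900·sin22°·4 − 750·9.8 − 1650·11.2 − 1900·5.8 = 0 → Q_y = 41195.4/11.6 = 3551.33 ≈ 3551 lb.
ΣF_y = 0: P_y + 3551.33 − 2900·sin22° − 750 − 1650 − 1900 = 0 → P_y = 1835 lb.
ΣF_x = 0: P_x + 2900·cos22° = 0 → P_x = -2689 lb.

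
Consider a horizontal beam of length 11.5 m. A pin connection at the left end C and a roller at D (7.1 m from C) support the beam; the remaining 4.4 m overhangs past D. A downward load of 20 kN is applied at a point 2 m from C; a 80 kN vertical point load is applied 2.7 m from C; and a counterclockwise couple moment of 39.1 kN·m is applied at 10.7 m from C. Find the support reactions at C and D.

ΣM about C: D_y·7.1 − 20·2 − 80·2.7 + 39.1 = 0 → D_y = 216.9/7.1 = 30.5493 ≈ 30.55 kN.
ΣF_y = 0: C_y + 30.5493 − 20 − 80 = 0 → C_y = 69.45 kN.
ΣF_x = 0: no horizontal applied forces, so C_x = 0.

C_x = 0, C_y = 69.45 kN, D_y = 30.55 kN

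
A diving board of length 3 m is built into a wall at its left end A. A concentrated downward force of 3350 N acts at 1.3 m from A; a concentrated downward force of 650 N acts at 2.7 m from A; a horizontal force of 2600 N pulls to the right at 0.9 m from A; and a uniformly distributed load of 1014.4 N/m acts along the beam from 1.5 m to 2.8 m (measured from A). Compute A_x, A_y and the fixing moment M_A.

A_x = -2600 N, A_y = 5319 N, M_A = 8945 N·m

Resultant of the distributed load: 1014.4 × 1.3 = 1318.72 N at 2.15 m from A.
ΣF_x = 0: A_x + 2600 = 0 → A_x = -2600 N.
ΣF_y = 0: A_y − 3350 − 650 − 1014.4·1.3 = 0 → A_y = 5319 N.
ΣM about A: M_A − 3350·1.3 − 650·2.7 − (1014.4·1.3)·2.15 = 0 → M_A = 8945 N·m.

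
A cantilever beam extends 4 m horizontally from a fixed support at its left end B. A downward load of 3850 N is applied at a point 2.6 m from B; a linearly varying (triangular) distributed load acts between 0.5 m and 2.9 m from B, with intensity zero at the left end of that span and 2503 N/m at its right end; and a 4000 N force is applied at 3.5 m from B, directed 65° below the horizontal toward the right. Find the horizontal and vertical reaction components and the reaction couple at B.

B_x = -1690 N, B_y = 10480 N, M_B = 29010 N·m

Resultant of the triangular load: ½ × 2503 × 2.4 = 3003.6 N, acting at 2.1 m from B (one-third of the span from the peak).
ΣF_x = 0: B_x + 4000·cos65° = 0 → B_x = -1690 N.
ΣF_y = 0: B_y − 3850 − ½·2503·2.4 − 4000·sin65° = 0 → B_y = 10480 N.
ΣM about B: M_B − 3850·2.6 − (½·2503·2.4)·2.1 − 4000·sin65°·3.5 = 0 → M_B = 29010 N·m.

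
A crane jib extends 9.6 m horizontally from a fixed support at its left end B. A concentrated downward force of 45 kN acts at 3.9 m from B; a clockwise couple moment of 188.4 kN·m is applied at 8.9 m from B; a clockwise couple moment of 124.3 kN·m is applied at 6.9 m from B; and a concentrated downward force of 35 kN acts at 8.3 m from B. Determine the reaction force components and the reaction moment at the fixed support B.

B_x = 0, B_y = 80.00 kN, M_B = 778.7 kN·m

ΣF_x = 0: B_x = 0.
ΣF_y = 0: B_y − 45 − 35 = 0 → B_y = 80.00 kN.
ΣM about B: M_B − 45·3.9 − 188.4 − 124.3 − 35·8.3 = 0 → M_B = 778.7 kN·m.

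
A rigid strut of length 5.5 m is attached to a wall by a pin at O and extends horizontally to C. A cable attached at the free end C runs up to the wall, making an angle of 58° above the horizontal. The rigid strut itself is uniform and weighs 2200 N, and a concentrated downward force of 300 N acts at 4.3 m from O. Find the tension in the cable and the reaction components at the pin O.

ΣM about O: T·sin58°·5.5 − 2200·2.75 − 300·4.3 = 0 → T = 7340/(5.5·0.848048) = 1573.67 ≈ 1574 N.
ΣF_x = 0: O_x − T·cos58° = 0 → O_x = 1573.67 × 0.529919 = 833.9 N.
ΣF_y = 0: O_y + T·sin58° − 2200 − 300 = 0 → O_y = 2500 − 1573.67 × 0.848048 = 1165 N.

T = 1574 N, O_x = 833.9 N, O_y = 1165 N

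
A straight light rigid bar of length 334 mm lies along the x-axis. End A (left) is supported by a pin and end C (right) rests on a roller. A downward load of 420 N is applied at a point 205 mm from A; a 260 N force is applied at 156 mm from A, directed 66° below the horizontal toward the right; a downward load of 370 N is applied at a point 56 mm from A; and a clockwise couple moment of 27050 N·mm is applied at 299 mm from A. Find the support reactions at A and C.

A_x = -105.8 N, A_y = 515.8 N, C_y = 511.7 N

ΣM about A: C_y·334 − 420·205 − 260·sin66°·156 − 370·56 − 27050 = 0 → C_y = 170923/334 = 511.746 ≈ 511.7 N.
ΣF_y = 0: A_y + 511.746 − 420 − 260·sin66° − 370 = 0 → A_y = 515.8 N.
ΣF_x = 0: A_x + 260·cos66° = 0 → A_x = -105.8 N.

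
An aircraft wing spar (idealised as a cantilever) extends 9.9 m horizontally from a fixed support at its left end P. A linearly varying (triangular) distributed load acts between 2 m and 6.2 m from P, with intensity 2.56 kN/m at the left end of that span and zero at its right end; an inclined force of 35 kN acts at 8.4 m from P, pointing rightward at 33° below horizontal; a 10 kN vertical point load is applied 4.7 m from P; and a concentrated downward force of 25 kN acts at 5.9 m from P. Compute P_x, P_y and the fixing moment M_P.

Resultant of the triangular load: ½ × 2.56 × 4.2 = 5.376 kN, acting at 3.4 m from P (one-third of the span from the peak).
ΣF_x = 0: P_x + 35·cos33° = 0 → P_x = -29.35 kN.
ΣF_y = 0: P_y − ½·2.56·4.2 − 35·sin33° − 10 − 25 = 0 → P_y = 59.44 kN.
ΣM about P: M_P − (½·2.56·4.2)·3.4 − 35·sin33°·8.4 − 10·4.7 − 25·5.9 = 0 → M_P = 372.9 kN·m.

P_x = -29.35 kN, P_y = 59.44 kN, M_P = 372.9 kN·m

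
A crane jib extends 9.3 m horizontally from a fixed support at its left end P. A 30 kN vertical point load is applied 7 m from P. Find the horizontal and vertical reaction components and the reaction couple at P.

ΣF_x = 0: P_x = 0.
ΣF_y = 0: P_y − 30 = 0 → P_y = 30.00 kN.
ΣM about P: M_P − 30·7 = 0 → M_P = 210.0 kN·m.

P_x = 0, P_y = 30.00 kN, M_P = 210.0 kN·m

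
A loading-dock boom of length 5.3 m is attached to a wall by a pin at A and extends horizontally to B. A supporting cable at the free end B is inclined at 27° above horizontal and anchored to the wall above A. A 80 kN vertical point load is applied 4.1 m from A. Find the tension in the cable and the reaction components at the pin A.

ΣM about A: T·sin27°·5.3 − 80·4.1 = 0 → T = 328/(5.3·0.45399) = 136.318 ≈ 136.3 kN.
ΣF_x = 0: A_x − T·cos27° = 0 → A_x = 136.318 × 0.891007 = 121.5 kN.
ΣF_y = 0: A_y + T·sin27° − 80 = 0 → A_y = 80 − 136.318 × 0.45399 = 18.11 kN.

T = 136.3 kN, A_x = 121.5 kN, A_y = 18.11 kN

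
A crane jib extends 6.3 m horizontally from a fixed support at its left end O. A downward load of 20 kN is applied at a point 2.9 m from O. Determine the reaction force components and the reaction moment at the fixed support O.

O_x = 0, O_y = 20.00 kN, M_O = 58.00 kN·m

ΣF_x = 0: O_x = 0.
ΣF_y = 0: O_y − 20 = 0 → O_y = 20.00 kN.
ΣM about O: M_O − 20·2.9 = 0 → M_O = 58.00 kN·m.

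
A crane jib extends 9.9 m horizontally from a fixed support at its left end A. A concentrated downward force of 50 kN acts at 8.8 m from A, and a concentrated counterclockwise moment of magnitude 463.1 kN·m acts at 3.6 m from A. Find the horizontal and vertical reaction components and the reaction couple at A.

ΣF_x = 0: A_x = 0.
ΣF_y = 0: A_y − 50 = 0 → A_y = 50.00 kN.
ΣM about A: M_A − 50·8.8 + 463.1 = 0 → M_A = -23.10 kN·m.

A_x = 0, A_y = 50.00 kN, M_A = -23.10 kN·m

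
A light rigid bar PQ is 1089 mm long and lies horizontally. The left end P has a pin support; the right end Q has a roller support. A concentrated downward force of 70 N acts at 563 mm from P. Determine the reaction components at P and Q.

P_x = 0, P_y = 33.81 N, Q_y = 36.19 N

Taking moments about P: Q_y·1089 − 70·563 = 0 → Q_y = 39410/1089 = 36.1892 ≈ 36.19 N.
ΣF_y = 0: P_y + 36.1892 − 70 = 0 → P_y = 33.81 N.
ΣF_x = 0: no horizontal applied forces, so P_x = 0.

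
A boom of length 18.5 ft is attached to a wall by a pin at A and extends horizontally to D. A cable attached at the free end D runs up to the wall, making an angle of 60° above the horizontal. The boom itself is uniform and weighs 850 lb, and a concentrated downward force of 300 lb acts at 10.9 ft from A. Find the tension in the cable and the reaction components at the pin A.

ΣM about A: T·sin60°·18.5 − 850·9.25 − 300·10.9 = 0 → T = 11132.5/(18.5·0.866025) = 694.849 ≈ 694.8 lb.
ΣF_x = 0: A_x − T·cos60° = 0 → A_x = 694.849 × 0.5 = 347.4 lb.
ΣF_y = 0: A_y + T·sin60° − 850 − 300 = 0 → A_y = 1150 − 694.849 × 0.866025 = 548.2 lb.

T = 694.8 lb, A_x = 347.4 lb, A_y = 548.2 lb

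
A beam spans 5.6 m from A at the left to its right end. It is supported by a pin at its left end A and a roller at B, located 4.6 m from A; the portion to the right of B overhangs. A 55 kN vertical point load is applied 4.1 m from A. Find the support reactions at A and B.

ΣM about A: B_y·4.6 − 55·4.1 = 0 → B_y = 225.5/4.6 = 49.0217 ≈ 49.02 kN.
ΣF_y = 0: A_y + 49.0217 − 55 = 0 → A_y = 5.978 kN.
ΣF_x = 0: no horizontal applied forces, so A_x = 0.

A_x = 0, A_y = 5.978 kN, B_y = 49.02 kN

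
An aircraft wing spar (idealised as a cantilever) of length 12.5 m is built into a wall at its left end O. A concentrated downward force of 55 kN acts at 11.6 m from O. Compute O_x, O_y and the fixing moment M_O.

O_x = 0, O_y = 55.00 kN, M_O = 638.0 kN·m

ΣF_x = 0: O_x = 0.
ΣF_y = 0: O_y − 55 = 0 → O_y = 55.00 kN.
ΣM about O: M_O − 55·11.6 = 0 → M_O = 638.0 kN·m.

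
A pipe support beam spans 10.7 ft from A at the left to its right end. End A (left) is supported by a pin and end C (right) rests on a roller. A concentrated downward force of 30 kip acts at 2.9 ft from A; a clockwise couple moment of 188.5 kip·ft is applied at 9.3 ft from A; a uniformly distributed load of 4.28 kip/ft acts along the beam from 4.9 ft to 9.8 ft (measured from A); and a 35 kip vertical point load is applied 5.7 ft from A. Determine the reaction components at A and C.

A_x = 0, A_y = 27.17 kip, C_y = 58.80 kip

Resultant of the distributed load: 4.28 × 4.9 = 20.972 kip at 7.35 ft from A.
Taking moments about A: C_y·10.7 − 30·2.9 − 188.5 − (4.28·4.9)·7.35 − 35·5.7 = 0 → C_y = 629.1442/10.7 = 58.7985 ≈ 58.80 kip.
ΣF_y = 0: A_y + 58.7985 − 30 − 4.28·4.9 − 35 = 0 → A_y = 27.17 kip.
ΣF_x = 0: no horizontal applied forces, so A_x = 0.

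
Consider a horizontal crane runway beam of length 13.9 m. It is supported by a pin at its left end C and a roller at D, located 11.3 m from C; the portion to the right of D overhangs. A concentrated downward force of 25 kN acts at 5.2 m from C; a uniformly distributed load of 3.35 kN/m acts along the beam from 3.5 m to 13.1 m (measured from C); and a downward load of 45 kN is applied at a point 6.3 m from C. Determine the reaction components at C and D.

Resultant of the distributed load: 3.35 × 9.6 = 32.16 kN at 8.3 m from C.
Taking moments about C: D_y·11.3 − 25·5.2 − (3.35·9.6)·8.3 − 45·6.3 = 0 → D_y = 680.428/11.3 = 60.2149 ≈ 60.21 kN.
ΣF_y = 0: C_y + 60.2149 − 25 − 3.35·9.6 − 45 = 0 → C_y = 41.95 kN.
ΣF_x = 0: no horizontal applied forces, so C_x = 0.

C_x = 0, C_y = 41.95 kN, D_y = 60.21 kN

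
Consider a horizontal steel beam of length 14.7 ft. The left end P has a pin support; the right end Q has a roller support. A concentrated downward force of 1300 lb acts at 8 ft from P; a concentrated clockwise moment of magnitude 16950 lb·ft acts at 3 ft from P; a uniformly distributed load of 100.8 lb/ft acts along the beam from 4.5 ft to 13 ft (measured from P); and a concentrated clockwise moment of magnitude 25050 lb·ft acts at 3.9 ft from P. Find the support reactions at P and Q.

Resultant of the distributed load: 100.8 × 8.5 = 856.8 lb at 8.75 ft from P.
Taking moments about P: Q_y·14.7 − 1300·8 − 16950 − (100.8·8.5)·8.75 − 25050 = 0 → Q_y = 59897/14.7 = 4074.63 ≈ 4075 lb.
ΣF_y = 0: P_y + 4074.63 − 1300 − 100.8·8.5 = 0 → P_y = -1918 lb.
ΣF_x = 0: no horizontal applied forces, so P_x = 0.

P_x = 0, P_y = -1918 lb, Q_y = 4075 lb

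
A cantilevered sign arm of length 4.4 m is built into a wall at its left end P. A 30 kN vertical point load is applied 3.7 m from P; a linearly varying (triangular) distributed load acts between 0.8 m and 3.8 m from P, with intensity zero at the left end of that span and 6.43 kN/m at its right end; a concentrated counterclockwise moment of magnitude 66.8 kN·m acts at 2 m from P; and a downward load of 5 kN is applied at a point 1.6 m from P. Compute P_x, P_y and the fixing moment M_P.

Resultant of the triangular load: ½ × 6.43 × 3 = 9.645 kN, acting at 2.8 m from P (one-third of the span from the peak).
ΣF_x = 0: P_x = 0.
ΣF_y = 0: P_y − 30 − ½·6.43·3 − 5 = 0 → P_y = 44.64 kN.
ΣM about P: M_P − 30·3.7 − (½·6.43·3)·2.8 + 66.8 − 5·1.6 = 0 → M_P = 79.21 kN·m.

P_x = 0, P_y = 44.64 kN, M_P = 79.21 kN·m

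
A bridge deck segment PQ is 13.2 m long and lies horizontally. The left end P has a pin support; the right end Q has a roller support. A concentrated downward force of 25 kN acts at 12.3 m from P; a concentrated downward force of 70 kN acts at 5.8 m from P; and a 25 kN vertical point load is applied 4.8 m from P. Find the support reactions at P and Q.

P_x = 0, P_y = 56.86 kN, Q_y = 63.14 kN

Moments about P: Q_y·13.2 − 25·12.3 − 70·5.8 − 25·4.8 = 0 → Q_y = 833.5/13.2 = 63.1439 ≈ 63.14 kN.
ΣF_y = 0: P_y + 63.1439 − 25 − 70 − 25 = 0 → P_y = 56.86 kN.
ΣF_x = 0: no horizontal applied forces, so P_x = 0.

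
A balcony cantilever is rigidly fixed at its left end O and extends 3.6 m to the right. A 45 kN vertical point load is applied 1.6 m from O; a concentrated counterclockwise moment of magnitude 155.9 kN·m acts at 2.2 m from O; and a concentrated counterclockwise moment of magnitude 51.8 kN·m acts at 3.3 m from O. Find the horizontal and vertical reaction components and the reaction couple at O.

ΣF_x = 0: O_x = 0.
ΣF_y = 0: O_y − 45 = 0 → O_y = 45.00 kN.
ΣM about O: M_O − 45·1.6 + 155.9 + 51.8 = 0 → M_O = -135.7 kN·m.

O_x = 0, O_y = 45.00 kN, M_O = -135.7 kN·m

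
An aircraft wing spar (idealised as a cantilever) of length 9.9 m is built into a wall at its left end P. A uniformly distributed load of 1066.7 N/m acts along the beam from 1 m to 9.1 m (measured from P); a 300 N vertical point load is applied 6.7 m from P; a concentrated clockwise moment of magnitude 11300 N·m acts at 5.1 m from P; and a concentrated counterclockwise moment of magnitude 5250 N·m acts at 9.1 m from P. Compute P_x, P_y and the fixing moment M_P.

P_x = 0, P_y = 8940 N, M_P = 51690 N·m

Resultant of the distributed load: 1066.7 × 8.1 = 8640.27 N at 5.05 m from P.
ΣF_x = 0: P_x = 0.
ΣF_y = 0: P_y − 1066.7·8.1 − 300 = 0 → P_y = 8940 N.
ΣM about P: M_P − (1066.7·8.1)·5.05 − 300·6.7 − 11300 + 5250 = 0 → M_P = 51690 N·m.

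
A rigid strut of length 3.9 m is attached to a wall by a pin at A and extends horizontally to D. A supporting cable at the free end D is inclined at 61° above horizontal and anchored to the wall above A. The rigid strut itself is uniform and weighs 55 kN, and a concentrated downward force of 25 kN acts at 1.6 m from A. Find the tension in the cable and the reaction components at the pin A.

T = 43.17 kN, A_x = 20.93 kN, A_y = 42.24 kN

ΣM about A: T·sin61°·3.9 − 55·1.95 − 25·1.6 = 0 → T = 147.25/(3.9·0.87462) = 43.1689 ≈ 43.17 kN.
ΣF_x = 0: A_x − T·cos61° = 0 → A_x = 43.1689 × 0.48481 = 20.93 kN.
ΣF_y = 0: A_y + T·sin61° − 55 − 25 = 0 → A_y = 80 − 43.1689 × 0.87462 = 42.24 kN.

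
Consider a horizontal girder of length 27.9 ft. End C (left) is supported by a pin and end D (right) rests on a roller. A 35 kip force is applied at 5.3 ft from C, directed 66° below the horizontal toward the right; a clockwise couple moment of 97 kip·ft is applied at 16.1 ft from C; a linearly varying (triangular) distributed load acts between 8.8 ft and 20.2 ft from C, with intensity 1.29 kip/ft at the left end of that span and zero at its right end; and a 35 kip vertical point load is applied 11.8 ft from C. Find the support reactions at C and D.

Resultant of the triangular load: ½ × 1.29 × 11.4 = 7.353 kip, acting at 12.6 ft from C (one-third of the span from the peak).
Moments about C: D_y·27.9 − 35·sin66°·5.3 − 97 − (½·1.29·11.4)·12.6 − 35·11.8 = 0 → D_y = 772.11/27.9 = 27.6742 ≈ 27.67 kip.
ΣF_y = 0: C_y + 27.6742 − 35·sin66° − ½·1.29·11.4 − 35 = 0 → C_y = 46.65 kip.
ΣF_x = 0: C_x + 35·cos66° = 0 → C_x = -14.24 kip.

C_x = -14.24 kip, C_y = 46.65 kip, D_y = 27.67 kip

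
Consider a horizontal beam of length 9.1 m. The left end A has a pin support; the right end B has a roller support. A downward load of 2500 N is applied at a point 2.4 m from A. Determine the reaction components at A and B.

A_x = 0, A_y = 1841 N, B_y = 659.3 N

Taking moments about A: B_y·9.1 − 2500·2.4 = 0 → B_y = 6000/9.1 = 659.341 ≈ 659.3 N.
ΣF_y = 0: A_y + 659.341 − 2500 = 0 → A_y = 1841 N.
ΣF_x = 0: no horizontal applied forces, so A_x = 0.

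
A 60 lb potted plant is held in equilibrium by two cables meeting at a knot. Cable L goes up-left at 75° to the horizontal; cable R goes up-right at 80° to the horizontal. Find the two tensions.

ΣF_x = 0: −T_L·cos75° + T_R·cos80° = 0 → T_R = 1.49048·T_L.
ΣF_y = 0: T_L·sin75° + T_R·sin80° = 60.
Substitute: T_L·(0.965926 + 1.49048·0.984808) = 60 → T_L = 24.6532 ≈ 24.65 lb.
Then T_R = 1.49048 × 24.6532 = 36.75 lb.

T_L = 24.65 lb, T_R = 36.75 lb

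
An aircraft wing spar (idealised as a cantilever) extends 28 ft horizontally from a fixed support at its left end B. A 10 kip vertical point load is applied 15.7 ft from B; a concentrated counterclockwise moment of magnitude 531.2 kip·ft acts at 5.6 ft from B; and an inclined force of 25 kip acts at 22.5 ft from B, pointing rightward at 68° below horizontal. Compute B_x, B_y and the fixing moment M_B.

ΣF_x = 0: B_x + 25·cos68° = 0 → B_x = -9.365 kip.
ΣF_y = 0: B_y − 10 − 25·sin68° = 0 → B_y = 33.18 kip.
ΣM about B: M_B − 10·15.7 + 531.2 − 25·sin68°·22.5 = 0 → M_B = 147.3 kip·ft.

B_x = -9.365 kip, B_y = 33.18 kip, M_B = 147.3 kip·ft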